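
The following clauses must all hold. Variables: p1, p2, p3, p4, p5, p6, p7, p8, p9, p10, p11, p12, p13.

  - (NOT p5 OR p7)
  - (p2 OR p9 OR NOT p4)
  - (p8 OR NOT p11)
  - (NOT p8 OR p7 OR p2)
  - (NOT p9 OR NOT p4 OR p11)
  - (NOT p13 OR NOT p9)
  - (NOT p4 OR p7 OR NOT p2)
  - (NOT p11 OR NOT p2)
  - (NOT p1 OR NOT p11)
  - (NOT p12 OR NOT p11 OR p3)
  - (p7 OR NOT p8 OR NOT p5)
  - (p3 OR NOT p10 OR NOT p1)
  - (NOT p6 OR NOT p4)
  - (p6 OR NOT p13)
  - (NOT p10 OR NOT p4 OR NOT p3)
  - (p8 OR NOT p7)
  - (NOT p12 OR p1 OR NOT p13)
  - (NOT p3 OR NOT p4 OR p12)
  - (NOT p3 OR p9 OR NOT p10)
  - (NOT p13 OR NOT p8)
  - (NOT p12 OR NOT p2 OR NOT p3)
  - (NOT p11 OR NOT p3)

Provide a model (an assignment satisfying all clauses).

p1=True, p2=True, p3=True, p4=False, p5=False, p6=False, p7=False, p8=False, p9=True, p10=False, p11=False, p12=False, p13=False

p4 occurs only negated in the remaining clauses — set p4 = False.
p5 occurs only negated in the remaining clauses — set p5 = False.
Try p1 = True.
  then p11 is forced to False.
Set p2 = True and propagate.
Try p3 = True.
  then p12 is forced to False.
For the remaining variables, p6 = False, p7 = False, p8 = False, p9 = True, p10 = False, p13 = False works.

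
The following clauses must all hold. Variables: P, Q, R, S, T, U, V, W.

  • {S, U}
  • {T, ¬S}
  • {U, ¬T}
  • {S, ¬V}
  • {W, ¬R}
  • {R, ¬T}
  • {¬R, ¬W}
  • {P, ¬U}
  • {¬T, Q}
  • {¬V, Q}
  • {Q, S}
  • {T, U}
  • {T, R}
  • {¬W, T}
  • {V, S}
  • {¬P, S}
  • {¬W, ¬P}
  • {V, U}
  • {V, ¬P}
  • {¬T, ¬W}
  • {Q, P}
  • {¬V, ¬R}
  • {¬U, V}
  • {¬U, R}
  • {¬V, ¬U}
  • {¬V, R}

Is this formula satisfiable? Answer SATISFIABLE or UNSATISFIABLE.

UNSATISFIABLE

V = True:
  propagation gives S=True, T=True, U=True; an empty clause results — contradiction.
V = False:
  propagation gives S=True, T=True, U=True; an empty clause results — contradiction.
Every branch closes, so no satisfying assignment exists.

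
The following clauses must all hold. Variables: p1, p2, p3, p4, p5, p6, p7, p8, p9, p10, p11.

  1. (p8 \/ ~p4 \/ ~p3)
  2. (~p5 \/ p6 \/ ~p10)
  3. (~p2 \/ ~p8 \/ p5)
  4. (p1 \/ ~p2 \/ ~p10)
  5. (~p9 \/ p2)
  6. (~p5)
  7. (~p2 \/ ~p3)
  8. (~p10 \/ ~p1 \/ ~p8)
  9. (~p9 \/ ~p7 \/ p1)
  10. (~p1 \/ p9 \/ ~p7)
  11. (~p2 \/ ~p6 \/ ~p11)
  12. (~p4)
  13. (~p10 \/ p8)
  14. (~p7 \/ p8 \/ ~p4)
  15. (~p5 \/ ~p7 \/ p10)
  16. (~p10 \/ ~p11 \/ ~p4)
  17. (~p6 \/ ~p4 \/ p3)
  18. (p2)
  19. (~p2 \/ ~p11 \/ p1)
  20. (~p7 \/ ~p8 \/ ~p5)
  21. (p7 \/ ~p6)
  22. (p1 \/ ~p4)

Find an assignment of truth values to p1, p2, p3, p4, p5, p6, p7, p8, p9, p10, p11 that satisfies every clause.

p1=T  p2=T  p3=F  p4=F  p5=F  p6=F  p7=T  p8=F  p9=T  p10=F  p11=T

Unit propagation: (~p5) forces p5 = False.
The clause (~p4) is unit: p4 must be False.
(p2) is a unit clause, so p2 = True.
(~p8) is a unit clause, so p8 = False.
Unit propagation: (~p3) forces p3 = False.
The clause (~p10) is unit: p10 must be False.
p6 occurs only negated in the remaining clauses — set p6 = False.
Branch on p1: take p1 = True.
Branch on p7: take p7 = True.
  then p9 is forced to True.
p11 is now unconstrained; take p11 = True.
Every clause has at least one true literal under this assignment.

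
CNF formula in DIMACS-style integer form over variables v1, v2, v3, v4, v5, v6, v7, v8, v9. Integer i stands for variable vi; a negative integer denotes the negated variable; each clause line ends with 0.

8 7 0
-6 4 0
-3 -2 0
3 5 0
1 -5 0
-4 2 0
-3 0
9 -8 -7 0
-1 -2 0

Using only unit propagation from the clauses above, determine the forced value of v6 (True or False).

False

(NOT v3) stands alone — v3 = False.
(v5 OR v3) with v3 = False leaves only v5, so v5 = True.
(NOT v5 OR v1) with v5 = True leaves only v1, so v1 = True.
From (NOT v1 OR NOT v2) and v1 = True: v2 = False.
In (v2 OR NOT v4), v2 is now false; NOT v4 must hold, so v4 = False.
(v4 OR NOT v6): since v4 = False, the clause reduces to (NOT v6). v6 = False.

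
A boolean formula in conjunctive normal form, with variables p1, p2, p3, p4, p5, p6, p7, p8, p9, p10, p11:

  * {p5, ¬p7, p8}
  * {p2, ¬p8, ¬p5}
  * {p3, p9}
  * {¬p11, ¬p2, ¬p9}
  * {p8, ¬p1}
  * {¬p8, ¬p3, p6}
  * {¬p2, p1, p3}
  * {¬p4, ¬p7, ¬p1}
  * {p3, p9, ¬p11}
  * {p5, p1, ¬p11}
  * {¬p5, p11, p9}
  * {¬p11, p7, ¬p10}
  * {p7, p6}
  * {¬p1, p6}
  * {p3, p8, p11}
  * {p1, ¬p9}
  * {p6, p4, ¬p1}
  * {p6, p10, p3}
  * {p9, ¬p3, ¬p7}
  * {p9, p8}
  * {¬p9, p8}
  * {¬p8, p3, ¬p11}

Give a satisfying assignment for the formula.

Pure literal: p6 appears only positively; assign p6 = True.
Branch on p1: take p1 = True.
  then p8 is forced to True.
Set p2 = True and propagate.
For the remaining variables, p3 = True, p4 = False, p5 = False, p7 = False, p9 = False, p10 = False, p11 = True works.

p1=1, p2=1, p3=1, p4=0, p5=0, p6=1, p7=0, p8=1, p9=0, p10=0, p11=1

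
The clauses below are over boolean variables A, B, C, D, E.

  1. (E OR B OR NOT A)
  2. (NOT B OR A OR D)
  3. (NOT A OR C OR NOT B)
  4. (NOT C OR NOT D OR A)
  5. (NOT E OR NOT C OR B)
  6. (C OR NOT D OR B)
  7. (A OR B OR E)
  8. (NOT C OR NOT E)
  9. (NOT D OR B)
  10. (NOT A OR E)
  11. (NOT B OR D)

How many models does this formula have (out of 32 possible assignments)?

4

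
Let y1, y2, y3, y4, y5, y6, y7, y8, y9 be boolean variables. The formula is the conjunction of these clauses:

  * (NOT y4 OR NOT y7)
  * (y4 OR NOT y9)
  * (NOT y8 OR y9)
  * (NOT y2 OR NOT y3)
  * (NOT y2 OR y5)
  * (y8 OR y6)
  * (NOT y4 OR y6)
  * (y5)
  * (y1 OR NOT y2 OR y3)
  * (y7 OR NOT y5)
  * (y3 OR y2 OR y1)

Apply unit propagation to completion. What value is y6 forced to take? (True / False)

True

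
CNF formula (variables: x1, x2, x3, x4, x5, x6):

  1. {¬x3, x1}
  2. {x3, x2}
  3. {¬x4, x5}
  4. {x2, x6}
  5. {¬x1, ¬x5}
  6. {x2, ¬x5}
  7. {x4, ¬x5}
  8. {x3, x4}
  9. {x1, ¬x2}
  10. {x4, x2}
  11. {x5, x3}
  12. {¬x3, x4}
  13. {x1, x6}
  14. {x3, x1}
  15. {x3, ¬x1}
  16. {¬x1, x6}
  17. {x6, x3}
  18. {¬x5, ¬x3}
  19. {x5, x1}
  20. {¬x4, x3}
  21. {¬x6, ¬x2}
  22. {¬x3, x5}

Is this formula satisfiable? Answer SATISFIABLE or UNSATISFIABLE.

UNSATISFIABLE

x3 = True:
  propagation gives x1=True, x5=False; an empty clause results — contradiction.
x3 = False:
  propagation gives x2=True, x4=True; an empty clause results — contradiction.
Every branch closes, so no satisfying assignment exists.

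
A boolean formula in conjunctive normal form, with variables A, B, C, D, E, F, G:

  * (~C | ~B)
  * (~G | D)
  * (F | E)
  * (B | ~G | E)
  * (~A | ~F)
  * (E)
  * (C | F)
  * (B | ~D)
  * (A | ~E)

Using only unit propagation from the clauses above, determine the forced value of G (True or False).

False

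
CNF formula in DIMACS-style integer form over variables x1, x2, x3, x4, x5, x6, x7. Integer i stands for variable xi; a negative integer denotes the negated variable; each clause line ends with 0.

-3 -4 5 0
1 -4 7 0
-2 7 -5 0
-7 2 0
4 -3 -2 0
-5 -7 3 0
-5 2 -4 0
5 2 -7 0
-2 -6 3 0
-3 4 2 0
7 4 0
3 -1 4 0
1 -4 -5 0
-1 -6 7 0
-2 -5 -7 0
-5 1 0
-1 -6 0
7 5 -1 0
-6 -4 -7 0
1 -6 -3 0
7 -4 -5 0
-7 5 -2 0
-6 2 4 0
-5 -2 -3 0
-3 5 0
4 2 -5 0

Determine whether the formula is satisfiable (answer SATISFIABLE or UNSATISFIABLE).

UNSATISFIABLE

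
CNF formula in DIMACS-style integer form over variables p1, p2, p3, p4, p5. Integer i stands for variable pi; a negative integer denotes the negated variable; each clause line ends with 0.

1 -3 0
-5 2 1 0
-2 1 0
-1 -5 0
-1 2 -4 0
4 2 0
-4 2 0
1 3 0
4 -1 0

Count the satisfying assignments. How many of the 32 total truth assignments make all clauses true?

Satisfying assignments:
  p1=T p2=T p3=F p4=T p5=F
  p1=T p2=T p3=T p4=T p5=F
Count: 2.

2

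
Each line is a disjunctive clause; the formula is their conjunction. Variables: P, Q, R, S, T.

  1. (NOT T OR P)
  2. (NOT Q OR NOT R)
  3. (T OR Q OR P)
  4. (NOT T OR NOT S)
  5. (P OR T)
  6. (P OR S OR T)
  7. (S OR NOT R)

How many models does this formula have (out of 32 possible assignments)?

7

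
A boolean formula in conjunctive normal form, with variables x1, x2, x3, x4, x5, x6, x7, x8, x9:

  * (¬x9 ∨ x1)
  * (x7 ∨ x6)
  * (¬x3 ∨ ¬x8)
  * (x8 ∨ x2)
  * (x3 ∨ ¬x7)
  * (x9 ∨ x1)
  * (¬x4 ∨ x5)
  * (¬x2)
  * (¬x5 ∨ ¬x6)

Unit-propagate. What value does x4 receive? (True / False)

False

(¬x2) is a unit clause: x2 = False.
(x8 ∨ x2): since x2 = False, the clause reduces to (x8). x8 = True.
(¬x3 ∨ ¬x8): since x8 = True, the clause reduces to (¬x3). x3 = False.
From (¬x7 ∨ x3) and x3 = False: x7 = False.
(x7 ∨ x6) with x7 = False leaves only x6, so x6 = True.
(¬x5 ∨ ¬x6): since x6 = True, the clause reduces to (¬x5). x5 = False.
From (¬x4 ∨ x5) and x5 = False: x4 = False.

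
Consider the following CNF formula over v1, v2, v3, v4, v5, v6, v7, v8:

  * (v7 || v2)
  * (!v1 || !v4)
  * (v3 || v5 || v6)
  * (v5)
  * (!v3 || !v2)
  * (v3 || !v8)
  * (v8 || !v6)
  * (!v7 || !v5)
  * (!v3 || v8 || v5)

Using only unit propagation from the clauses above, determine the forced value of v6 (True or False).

False

(v5) stands alone — v5 = True.
(!v5 || !v7) with v5 = True leaves only !v7, so v7 = False.
From (v7 || v2) and v7 = False: v2 = True.
From (!v2 || !v3) and v2 = True: v3 = False.
(v3 || !v8) with v3 = False leaves only !v8, so v8 = False.
In (!v6 || v8), v8 is now false; !v6 must hold, so v6 = False.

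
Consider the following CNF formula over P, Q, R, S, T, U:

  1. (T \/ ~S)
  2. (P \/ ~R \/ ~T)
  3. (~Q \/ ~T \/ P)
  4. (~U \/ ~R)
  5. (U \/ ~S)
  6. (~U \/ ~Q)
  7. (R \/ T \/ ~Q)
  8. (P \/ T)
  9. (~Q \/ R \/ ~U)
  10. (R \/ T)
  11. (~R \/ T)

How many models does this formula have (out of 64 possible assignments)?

Case analysis on T and R:
  T=T, R=T: remaining (P,Q,S,U) ∈ {(T,F,F,F); (T,T,F,F)} — 2.
  T=T, R=F: 7 of the 16 assignments to (P,Q,S,U) work.
  T=F, R=T: a clause becomes empty — 0.
  T=F, R=F: a clause becomes empty — 0.
Total: 2 + 7 + 0 + 0 = 9.

9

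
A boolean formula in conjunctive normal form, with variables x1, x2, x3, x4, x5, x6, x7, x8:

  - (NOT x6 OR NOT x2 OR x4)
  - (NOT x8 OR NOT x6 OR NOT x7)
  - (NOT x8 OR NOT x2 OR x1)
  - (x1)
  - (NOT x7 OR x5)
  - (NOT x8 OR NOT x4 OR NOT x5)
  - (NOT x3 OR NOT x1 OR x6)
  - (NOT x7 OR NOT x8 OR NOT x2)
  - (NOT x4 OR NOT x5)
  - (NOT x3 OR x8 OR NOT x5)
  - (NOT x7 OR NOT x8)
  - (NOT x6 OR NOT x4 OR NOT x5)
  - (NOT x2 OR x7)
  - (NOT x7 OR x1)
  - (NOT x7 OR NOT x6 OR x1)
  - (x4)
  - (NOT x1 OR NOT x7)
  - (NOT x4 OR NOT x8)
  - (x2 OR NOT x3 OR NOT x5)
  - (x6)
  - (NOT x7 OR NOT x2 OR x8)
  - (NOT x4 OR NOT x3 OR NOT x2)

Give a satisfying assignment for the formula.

x1 = 1, x2 = 0, x3 = 1, x4 = 1, x5 = 0, x6 = 1, x7 = 0, x8 = 0

The clause (x1) is unit: x1 must be True.
The clause (x4) is unit: x4 must be True.
Unit propagation: (NOT x5) forces x5 = False.
(NOT x7) is a unit clause, so x7 = False.
Unit propagation: (NOT x2) forces x2 = False.
The clause (NOT x8) is unit: x8 must be False.
Unit propagation: (x6) forces x6 = True.
x3 is now unconstrained; take x3 = True.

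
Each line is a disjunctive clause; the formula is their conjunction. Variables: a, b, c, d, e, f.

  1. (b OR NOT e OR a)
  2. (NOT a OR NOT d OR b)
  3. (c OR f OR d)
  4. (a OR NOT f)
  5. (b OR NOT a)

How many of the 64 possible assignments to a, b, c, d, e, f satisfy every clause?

23

Case analysis on a and b:
  a=T, b=T: e free; 7 ways for (c,d,f) × 2^1 = 14.
  a=T, b=F: a clause becomes empty — 0.
  a=F, b=T: e free; 3 ways for (c,d,f) × 2^1 = 6.
  a=F, b=F: remaining (c,d,e,f) ∈ {(F,T,F,F); (T,F,F,F); (T,T,F,F)} — 3.
Total: 14 + 0 + 6 + 3 = 23.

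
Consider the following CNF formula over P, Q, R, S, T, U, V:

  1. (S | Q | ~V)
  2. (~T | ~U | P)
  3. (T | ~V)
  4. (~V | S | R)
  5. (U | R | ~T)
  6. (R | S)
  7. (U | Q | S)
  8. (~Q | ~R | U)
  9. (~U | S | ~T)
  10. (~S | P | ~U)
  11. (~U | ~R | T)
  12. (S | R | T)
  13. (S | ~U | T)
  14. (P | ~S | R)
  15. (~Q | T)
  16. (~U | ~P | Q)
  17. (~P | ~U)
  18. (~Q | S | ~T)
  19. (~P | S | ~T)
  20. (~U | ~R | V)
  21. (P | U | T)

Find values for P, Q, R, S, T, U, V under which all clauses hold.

P=False, Q=False, R=True, S=True, T=True, U=False, V=False

Set P = False and propagate.
Try Q = False.
The remaining clauses are satisfied by R = True, S = True, T = True, U = False, V = False.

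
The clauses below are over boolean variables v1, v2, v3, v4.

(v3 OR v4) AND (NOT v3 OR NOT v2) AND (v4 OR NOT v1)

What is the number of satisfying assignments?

7

Satisfying assignments:
  v1=0 v2=0 v3=0 v4=1
  v1=0 v2=0 v3=1 v4=0
  v1=0 v2=0 v3=1 v4=1
  v1=0 v2=1 v3=0 v4=1
  v1=1 v2=0 v3=0 v4=1
  v1=1 v2=0 v3=1 v4=1
  v1=1 v2=1 v3=0 v4=1
Count: 7.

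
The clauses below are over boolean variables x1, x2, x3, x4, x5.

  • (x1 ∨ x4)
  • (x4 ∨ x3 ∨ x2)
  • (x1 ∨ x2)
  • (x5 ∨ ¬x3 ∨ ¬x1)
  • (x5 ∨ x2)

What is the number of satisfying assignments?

13

Split on x1, then x2.
  x1=1, x2=1: x4 free; 3 ways for (x3,x5) × 2^1 = 6.
  x1=1, x2=0: remaining (x3,x4,x5) ∈ {(0,1,1); (1,0,1); (1,1,1)} — 3.
  x1=0, x2=1: remaining (x3,x4,x5) ∈ {(0,1,0); (0,1,1); (1,1,0); (1,1,1)} — 4.
  x1=0, x2=0: a clause becomes empty — 0.
Total: 6 + 3 + 4 + 0 = 13.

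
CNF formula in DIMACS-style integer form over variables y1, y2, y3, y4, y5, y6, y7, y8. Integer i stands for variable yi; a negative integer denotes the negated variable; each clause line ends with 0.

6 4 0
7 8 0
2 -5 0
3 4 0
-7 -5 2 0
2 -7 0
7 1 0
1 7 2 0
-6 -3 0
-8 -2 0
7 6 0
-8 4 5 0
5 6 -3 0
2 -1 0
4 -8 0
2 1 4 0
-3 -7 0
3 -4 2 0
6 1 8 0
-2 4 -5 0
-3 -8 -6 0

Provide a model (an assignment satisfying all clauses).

Branch on y1: take y1 = True.
  then y2 is forced to True.
  then y8 is forced to False.
  then y7 is forced to True.
  then y3 is forced to False.
  then y4 is forced to True.
y5, y6 are now unconstrained; take y5 = False, y6 = False.
Check each clause:
  1. (y4 OR y6) — y4 is true.
  2. (y7 OR y8) — y7 is true.
  3. (y2 OR NOT y5) — y2 is true.
  4. (y3 OR y4) — y4 is true.
  5. (NOT y5 OR NOT y7 OR y2) — y2 is true.
  6. (y2 OR NOT y7) — y2 is true.
  7. (y1 OR y7) — y1 is true.
  8. (y2 OR y7 OR y1) — y1 is true.
  9. (NOT y6 OR NOT y3) — NOT y6 is true.
  10. (NOT y8 OR NOT y2) — NOT y8 is true.
  11. (y6 OR y7) — y7 is true.
  12. (NOT y8 OR y5 OR y4) — NOT y8 is true.
  13. (y5 OR NOT y3 OR y6) — NOT y3 is true.
  14. (y2 OR NOT y1) — y2 is true.
  15. (y4 OR NOT y8) — NOT y8 is true.
  16. (y2 OR y1 OR y4) — y1 is true.
  17. (NOT y3 OR NOT y7) — NOT y3 is true.
  18. (NOT y4 OR y2 OR y3) — y2 is true.
  19. (y8 OR y6 OR y1) — y1 is true.
  20. (y4 OR NOT y5 OR NOT y2) — NOT y5 is true.
  21. (NOT y8 OR NOT y6 OR NOT y3) — NOT y8 is true.

y1=T  y2=T  y3=F  y4=T  y5=F  y6=F  y7=T  y8=F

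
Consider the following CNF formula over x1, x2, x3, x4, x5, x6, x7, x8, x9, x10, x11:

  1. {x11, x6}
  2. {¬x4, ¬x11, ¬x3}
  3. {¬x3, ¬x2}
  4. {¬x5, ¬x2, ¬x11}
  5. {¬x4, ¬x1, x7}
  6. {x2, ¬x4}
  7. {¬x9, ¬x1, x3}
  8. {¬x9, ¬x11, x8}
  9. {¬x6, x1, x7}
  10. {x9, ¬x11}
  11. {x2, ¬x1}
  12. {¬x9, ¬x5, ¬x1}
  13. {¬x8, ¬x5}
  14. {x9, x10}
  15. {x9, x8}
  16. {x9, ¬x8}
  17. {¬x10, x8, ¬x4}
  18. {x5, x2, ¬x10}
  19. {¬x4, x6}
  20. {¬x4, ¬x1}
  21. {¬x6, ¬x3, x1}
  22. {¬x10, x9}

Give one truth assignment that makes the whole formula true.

x1 = False, x2 = True, x3 = False, x4 = True, x5 = False, x6 = True, x7 = True, x8 = True, x9 = True, x10 = False, x11 = False

Check each clause:
  1. {x11, x6} — x6 is true.
  2. {¬x4, ¬x11, ¬x3} — ¬x3 is true.
  3. {¬x3, ¬x2} — ¬x3 is true.
  4. {¬x2, ¬x11, ¬x5} — ¬x5 is true.
  5. {¬x1, ¬x4, x7} — ¬x1 is true.
  6. {¬x4, x2} — x2 is true.
  7. {¬x1, ¬x9, x3} — ¬x1 is true.
  8. {x8, ¬x11, ¬x9} — x8 is true.
  9. {x1, x7, ¬x6} — x7 is true.
  10. {¬x11, x9} — x9 is true.
  11. {¬x1, x2} — x2 is true.
  12. {¬x9, ¬x5, ¬x1} — ¬x5 is true.
  13. {¬x5, ¬x8} — ¬x5 is true.
  14. {x9, x10} — x9 is true.
  15. {x9, x8} — x8 is true.
  16. {¬x8, x9} — x9 is true.
  17. {¬x10, ¬x4, x8} — x8 is true.
  18. {x2, ¬x10, x5} — x2 is true.
  19. {¬x4, x6} — x6 is true.
  20. {¬x4, ¬x1} — ¬x1 is true.
  21. {¬x3, x1, ¬x6} — ¬x3 is true.
  22. {¬x10, x9} — x9 is true.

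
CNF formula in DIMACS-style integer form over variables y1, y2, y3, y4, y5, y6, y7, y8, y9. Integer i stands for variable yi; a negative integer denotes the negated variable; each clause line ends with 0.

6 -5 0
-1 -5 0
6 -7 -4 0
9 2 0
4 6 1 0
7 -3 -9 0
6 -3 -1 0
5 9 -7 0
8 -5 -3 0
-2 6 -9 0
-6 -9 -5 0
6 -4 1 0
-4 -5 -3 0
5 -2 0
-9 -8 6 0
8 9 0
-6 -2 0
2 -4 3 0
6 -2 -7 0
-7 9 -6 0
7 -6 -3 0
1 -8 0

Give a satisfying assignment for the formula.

y1=True, y2=False, y3=True, y4=False, y5=False, y6=True, y7=True, y8=False, y9=True

Check each clause:
  1. (y6 || !y5) — !y5 is true.
  2. (!y5 || !y1) — !y5 is true.
  3. (!y7 || !y4 || y6) — !y4 is true.
  4. (y9 || y2) — y9 is true.
  5. (y6 || y1 || y4) — y1 is true.
  6. (y7 || !y9 || !y3) — y7 is true.
  7. (!y1 || y6 || !y3) — y6 is true.
  8. (y9 || !y7 || y5) — y9 is true.
  9. (!y5 || !y3 || y8) — !y5 is true.
  10. (y6 || !y2 || !y9) — y6 is true.
  11. (!y9 || !y5 || !y6) — !y5 is true.
  12. (y1 || !y4 || y6) — y1 is true.
  13. (!y4 || !y3 || !y5) — !y5 is true.
  14. (!y2 || y5) — !y2 is true.
  15. (y6 || !y8 || !y9) — !y8 is true.
  16. (y8 || y9) — y9 is true.
  17. (!y6 || !y2) — !y2 is true.
  18. (y2 || y3 || !y4) — y3 is true.
  19. (!y2 || y6 || !y7) — !y2 is true.
  20. (!y7 || !y6 || y9) — y9 is true.
  21. (!y3 || y7 || !y6) — y7 is true.
  22. (!y8 || y1) — !y8 is true.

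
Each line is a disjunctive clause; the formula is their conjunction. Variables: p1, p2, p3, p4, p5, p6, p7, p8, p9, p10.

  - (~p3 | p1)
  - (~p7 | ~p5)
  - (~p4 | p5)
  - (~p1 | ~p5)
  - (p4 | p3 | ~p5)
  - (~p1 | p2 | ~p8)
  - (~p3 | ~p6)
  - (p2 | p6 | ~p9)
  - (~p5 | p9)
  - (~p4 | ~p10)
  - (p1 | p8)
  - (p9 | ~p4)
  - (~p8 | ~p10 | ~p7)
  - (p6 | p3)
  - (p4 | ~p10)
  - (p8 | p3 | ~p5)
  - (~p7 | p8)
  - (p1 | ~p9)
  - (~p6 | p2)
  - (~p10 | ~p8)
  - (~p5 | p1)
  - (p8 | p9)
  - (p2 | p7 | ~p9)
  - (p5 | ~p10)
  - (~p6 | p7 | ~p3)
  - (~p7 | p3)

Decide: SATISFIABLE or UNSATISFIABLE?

p2 occurs only positively in the remaining clauses — set p2 = True.
p10 occurs only negated in the remaining clauses — set p10 = False.
Set p1 = True and propagate.
  then p5 is forced to False.
  then p4 is forced to False.
Branch on p3: take p3 = True.
  then p6 is forced to False.
Branch on p7: take p7 = False.
For the remaining variables, p8 = True, p9 = True works.
So p1=1, p2=1, p3=1, p4=0, p5=0, p6=0, p7=0, p8=1, p9=1, p10=0 is a satisfying assignment.

SATISFIABLE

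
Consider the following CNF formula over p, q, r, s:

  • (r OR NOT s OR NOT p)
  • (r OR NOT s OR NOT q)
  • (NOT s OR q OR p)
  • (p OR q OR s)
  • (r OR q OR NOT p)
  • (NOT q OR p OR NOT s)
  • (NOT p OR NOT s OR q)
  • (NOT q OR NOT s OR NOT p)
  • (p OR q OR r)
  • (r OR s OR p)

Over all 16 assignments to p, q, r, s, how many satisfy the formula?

Satisfying assignments:
  p=0 q=1 r=1 s=0
  p=1 q=0 r=1 s=0
  p=1 q=1 r=0 s=0
  p=1 q=1 r=1 s=0
That's 4 in total.

4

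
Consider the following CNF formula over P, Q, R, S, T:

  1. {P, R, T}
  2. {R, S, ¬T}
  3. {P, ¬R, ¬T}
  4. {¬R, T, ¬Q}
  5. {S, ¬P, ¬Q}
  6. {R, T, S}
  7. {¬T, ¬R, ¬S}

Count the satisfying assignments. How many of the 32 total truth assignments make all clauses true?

11

Case analysis on R and T:
  R=1, T=1: remaining (P,Q,S) ∈ {(1,0,0)} — 1.
  R=1, T=0: remaining (P,Q,S) ∈ {(0,0,0); (0,0,1); (1,0,0); (1,0,1)} — 4.
  R=0, T=1: remaining (P,Q,S) ∈ {(0,0,1); (0,1,1); (1,0,1); (1,1,1)} — 4.
  R=0, T=0: remaining (P,Q,S) ∈ {(1,0,1); (1,1,1)} — 2.
Total: 1 + 4 + 4 + 2 = 11.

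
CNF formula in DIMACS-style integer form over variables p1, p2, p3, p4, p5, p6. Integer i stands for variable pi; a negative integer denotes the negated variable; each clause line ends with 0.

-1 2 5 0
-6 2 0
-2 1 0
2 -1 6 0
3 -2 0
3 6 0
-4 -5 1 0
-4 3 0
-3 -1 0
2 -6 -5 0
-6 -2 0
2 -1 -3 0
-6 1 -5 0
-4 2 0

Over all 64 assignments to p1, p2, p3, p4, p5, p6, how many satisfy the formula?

The models are:
  p1=F p2=F p3=T p4=F p5=F p6=F
  p1=F p2=F p3=T p4=F p5=T p6=F
That's 2 in total.

2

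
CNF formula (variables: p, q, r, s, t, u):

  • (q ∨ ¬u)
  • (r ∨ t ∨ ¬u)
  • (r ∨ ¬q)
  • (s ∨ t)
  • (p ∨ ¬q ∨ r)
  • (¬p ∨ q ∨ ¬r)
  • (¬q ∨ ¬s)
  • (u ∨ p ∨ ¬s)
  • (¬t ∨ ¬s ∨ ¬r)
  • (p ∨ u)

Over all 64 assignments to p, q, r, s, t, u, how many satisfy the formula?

6

The models are:
  p=F q=T r=T s=F t=T u=T
  p=T q=F r=F s=F t=T u=F
  p=T q=F r=F s=T t=F u=F
  p=T q=F r=F s=T t=T u=F
  p=T q=T r=T s=F t=T u=F
  p=T q=T r=T s=F t=T u=T
Count: 6.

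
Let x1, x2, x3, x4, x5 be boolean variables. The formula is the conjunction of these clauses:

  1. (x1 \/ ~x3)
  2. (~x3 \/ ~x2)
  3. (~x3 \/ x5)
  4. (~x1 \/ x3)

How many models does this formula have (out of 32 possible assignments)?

10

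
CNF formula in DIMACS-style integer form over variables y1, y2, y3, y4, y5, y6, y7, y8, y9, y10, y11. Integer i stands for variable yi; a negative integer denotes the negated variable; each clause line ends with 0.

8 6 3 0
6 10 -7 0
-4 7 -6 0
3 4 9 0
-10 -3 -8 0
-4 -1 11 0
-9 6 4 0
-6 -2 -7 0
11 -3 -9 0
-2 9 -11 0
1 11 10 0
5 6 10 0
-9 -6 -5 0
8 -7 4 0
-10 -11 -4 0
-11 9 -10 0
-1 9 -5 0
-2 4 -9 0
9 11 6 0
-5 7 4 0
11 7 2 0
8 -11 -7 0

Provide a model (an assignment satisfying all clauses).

y1=True  y2=True  y3=True  y4=True  y5=True  y6=False  y7=False  y8=True  y9=True  y10=False  y11=True

Try y1 = True.
The remaining clauses are satisfied by y2 = True, y3 = True, y4 = True, y5 = True, y6 = False, y7 = False, y8 = True, y9 = True, y10 = False, y11 = True.
Check each clause:
  1. (y3 ∨ y8 ∨ y6) — y8 is true.
  2. (¬y7 ∨ y6 ∨ y10) — ¬y7 is true.
  3. (¬y6 ∨ y7 ∨ ¬y4) — ¬y6 is true.
  4. (y4 ∨ y9 ∨ y3) — y9 is true.
  5. (¬y3 ∨ ¬y10 ∨ ¬y8) — ¬y10 is true.
  6. (¬y1 ∨ ¬y4 ∨ y11) — y11 is true.
  7. (¬y9 ∨ y6 ∨ y4) — y4 is true.
  8. (¬y6 ∨ ¬y7 ∨ ¬y2) — ¬y7 is true.
  9. (y11 ∨ ¬y9 ∨ ¬y3) — y11 is true.
  10. (¬y2 ∨ y9 ∨ ¬y11) — y9 is true.
  11. (y1 ∨ y10 ∨ y11) — y1 is true.
  12. (y10 ∨ y6 ∨ y5) — y5 is true.
  13. (¬y5 ∨ ¬y9 ∨ ¬y6) — ¬y6 is true.
  14. (¬y7 ∨ y4 ∨ y8) — y8 is true.
  15. (¬y11 ∨ ¬y10 ∨ ¬y4) — ¬y10 is true.
  16. (¬y10 ∨ ¬y11 ∨ y9) — y9 is true.
  17. (¬y5 ∨ ¬y1 ∨ y9) — y9 is true.
  18. (y4 ∨ ¬y9 ∨ ¬y2) — y4 is true.
  19. (y6 ∨ y11 ∨ y9) — y9 is true.
  20. (¬y5 ∨ y7 ∨ y4) — y4 is true.
  21. (y11 ∨ y7 ∨ y2) — y2 is true.
  22. (¬y7 ∨ y8 ∨ ¬y11) — y8 is true.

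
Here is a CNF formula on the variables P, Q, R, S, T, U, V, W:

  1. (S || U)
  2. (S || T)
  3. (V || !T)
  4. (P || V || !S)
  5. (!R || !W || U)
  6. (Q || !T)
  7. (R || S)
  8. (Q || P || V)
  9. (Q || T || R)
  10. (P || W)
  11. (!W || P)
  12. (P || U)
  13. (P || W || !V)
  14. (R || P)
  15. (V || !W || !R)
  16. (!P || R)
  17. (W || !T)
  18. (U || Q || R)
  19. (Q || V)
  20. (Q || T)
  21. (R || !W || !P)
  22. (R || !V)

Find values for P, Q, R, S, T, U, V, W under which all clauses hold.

Pure literal: Q appears only positively; assign Q = True.
Pure literal: U appears only positively; assign U = True.
Set P = True and propagate.
  then R is forced to True.
Try S = True.
Try T = False.
The remaining clauses are satisfied by V = True, W = False.

P = True, Q = True, R = True, S = True, T = False, U = True, V = True, W = False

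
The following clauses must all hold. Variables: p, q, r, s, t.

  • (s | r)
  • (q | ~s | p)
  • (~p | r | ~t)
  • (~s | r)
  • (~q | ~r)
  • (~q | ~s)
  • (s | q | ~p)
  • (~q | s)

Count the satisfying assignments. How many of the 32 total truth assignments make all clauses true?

4

Satisfying assignments:
  p=F q=F r=T s=F t=F
  p=F q=F r=T s=F t=T
  p=T q=F r=T s=T t=F
  p=T q=F r=T s=T t=T
That's 4 in total.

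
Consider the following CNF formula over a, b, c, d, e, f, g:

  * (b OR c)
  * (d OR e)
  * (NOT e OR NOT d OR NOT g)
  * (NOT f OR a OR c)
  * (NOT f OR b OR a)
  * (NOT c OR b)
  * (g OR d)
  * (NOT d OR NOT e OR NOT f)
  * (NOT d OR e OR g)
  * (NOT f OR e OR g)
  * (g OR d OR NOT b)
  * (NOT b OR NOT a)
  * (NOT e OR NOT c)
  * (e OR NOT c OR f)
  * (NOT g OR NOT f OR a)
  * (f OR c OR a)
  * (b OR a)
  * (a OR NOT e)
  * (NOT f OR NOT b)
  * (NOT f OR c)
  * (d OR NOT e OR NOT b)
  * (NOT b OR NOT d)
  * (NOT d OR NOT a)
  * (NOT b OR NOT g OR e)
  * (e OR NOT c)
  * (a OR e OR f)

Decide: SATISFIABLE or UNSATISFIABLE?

e = True:
  propagation gives c=False, b=True, a=False; an empty clause results — contradiction.
e = False:
  propagation gives d=True, g=True, b=False, c=True; an empty clause results — contradiction.
Every branch closes, so no satisfying assignment exists.

UNSATISFIABLE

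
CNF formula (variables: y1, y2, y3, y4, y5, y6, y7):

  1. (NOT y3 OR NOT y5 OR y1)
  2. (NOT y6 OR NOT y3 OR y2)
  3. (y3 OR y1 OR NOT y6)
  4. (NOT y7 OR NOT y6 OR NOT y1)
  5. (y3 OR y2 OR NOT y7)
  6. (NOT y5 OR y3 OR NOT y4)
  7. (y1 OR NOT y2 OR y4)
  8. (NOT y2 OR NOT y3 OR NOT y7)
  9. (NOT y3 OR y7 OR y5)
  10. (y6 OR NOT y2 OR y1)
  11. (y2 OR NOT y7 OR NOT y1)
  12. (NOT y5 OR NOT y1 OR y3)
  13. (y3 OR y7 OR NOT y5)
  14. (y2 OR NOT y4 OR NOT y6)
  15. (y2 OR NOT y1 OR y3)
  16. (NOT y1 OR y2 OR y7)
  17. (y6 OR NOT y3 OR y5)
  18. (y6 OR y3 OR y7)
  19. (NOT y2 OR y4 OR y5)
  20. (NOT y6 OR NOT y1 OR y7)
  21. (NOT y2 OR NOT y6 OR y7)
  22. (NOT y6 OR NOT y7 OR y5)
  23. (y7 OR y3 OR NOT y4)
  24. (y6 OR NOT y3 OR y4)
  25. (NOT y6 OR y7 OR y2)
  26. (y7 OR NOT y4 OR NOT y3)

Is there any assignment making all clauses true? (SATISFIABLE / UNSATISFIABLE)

SATISFIABLE

Try y1 = True.
For the remaining variables, y2 = True, y3 = False, y4 = True, y5 = False, y6 = False, y7 = True works.
So y1 = True  y2 = True  y3 = False  y4 = True  y5 = False  y6 = False  y7 = True is a satisfying assignment.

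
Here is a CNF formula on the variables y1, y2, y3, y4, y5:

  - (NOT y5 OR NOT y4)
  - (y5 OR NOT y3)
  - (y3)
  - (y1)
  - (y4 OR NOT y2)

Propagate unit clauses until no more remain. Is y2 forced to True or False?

(y3) is a unit clause: y3 = True.
(NOT y3 OR y5): since y3 = True, the clause reduces to (y5). y5 = True.
(NOT y4 OR NOT y5) with y5 = True leaves only NOT y4, so y4 = False.
(y1) stands alone — y1 = True.
(y4 OR NOT y2) with y4 = False leaves only NOT y2, so y2 = False.

False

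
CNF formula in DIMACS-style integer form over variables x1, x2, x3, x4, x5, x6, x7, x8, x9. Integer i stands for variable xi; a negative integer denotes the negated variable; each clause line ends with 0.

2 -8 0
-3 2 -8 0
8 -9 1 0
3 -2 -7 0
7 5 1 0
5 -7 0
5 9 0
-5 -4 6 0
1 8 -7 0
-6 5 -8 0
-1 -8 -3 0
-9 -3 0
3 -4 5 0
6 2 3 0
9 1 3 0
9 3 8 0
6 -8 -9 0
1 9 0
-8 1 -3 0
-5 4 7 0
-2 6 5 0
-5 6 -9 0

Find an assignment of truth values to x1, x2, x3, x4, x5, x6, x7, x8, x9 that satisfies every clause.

x1 = True, x2 = True, x3 = True, x4 = True, x5 = True, x6 = True, x7 = True, x8 = False, x9 = False

Set x1 = True and propagate.
Branch on x2: take x2 = True.
Try x3 = True.
  then x8 is forced to False.
  then x9 is forced to False.
  then x5 is forced to True.
For the remaining variables, x4 = True, x6 = True, x7 = True works.
Every clause has at least one true literal under this assignment.
Check each clause:
  1. {¬x8, x2} — ¬x8 is true.
  2. {x2, ¬x8, ¬x3} — ¬x8 is true.
  3. {x1, x8, ¬x9} — x1 is true.
  4. {¬x2, x3, ¬x7} — x3 is true.
  5. {x1, x5, x7} — x1 is true.
  6. {x5, ¬x7} — x5 is true.
  7. {x5, x9} — x5 is true.
  8. {¬x4, ¬x5, x6} — x6 is true.
  9. {x1, ¬x7, x8} — x1 is true.
  10. {x5, ¬x6, ¬x8} — ¬x8 is true.
  11. {¬x3, ¬x8, ¬x1} — ¬x8 is true.
  12. {¬x3, ¬x9} — ¬x9 is true.
  13. {x3, x5, ¬x4} — x3 is true.
  14. {x6, x3, x2} — x2 is true.
  15. {x9, x3, x1} — x1 is true.
  16. {x3, x9, x8} — x3 is true.
  17. {¬x9, x6, ¬x8} — ¬x8 is true.
  18. {x9, x1} — x1 is true.
  19. {¬x8, x1, ¬x3} — ¬x8 is true.
  20. {¬x5, x4, x7} — x4 is true.
  21. {x5, x6, ¬x2} — x5 is true.
  22. {¬x5, ¬x9, x6} — x6 is true.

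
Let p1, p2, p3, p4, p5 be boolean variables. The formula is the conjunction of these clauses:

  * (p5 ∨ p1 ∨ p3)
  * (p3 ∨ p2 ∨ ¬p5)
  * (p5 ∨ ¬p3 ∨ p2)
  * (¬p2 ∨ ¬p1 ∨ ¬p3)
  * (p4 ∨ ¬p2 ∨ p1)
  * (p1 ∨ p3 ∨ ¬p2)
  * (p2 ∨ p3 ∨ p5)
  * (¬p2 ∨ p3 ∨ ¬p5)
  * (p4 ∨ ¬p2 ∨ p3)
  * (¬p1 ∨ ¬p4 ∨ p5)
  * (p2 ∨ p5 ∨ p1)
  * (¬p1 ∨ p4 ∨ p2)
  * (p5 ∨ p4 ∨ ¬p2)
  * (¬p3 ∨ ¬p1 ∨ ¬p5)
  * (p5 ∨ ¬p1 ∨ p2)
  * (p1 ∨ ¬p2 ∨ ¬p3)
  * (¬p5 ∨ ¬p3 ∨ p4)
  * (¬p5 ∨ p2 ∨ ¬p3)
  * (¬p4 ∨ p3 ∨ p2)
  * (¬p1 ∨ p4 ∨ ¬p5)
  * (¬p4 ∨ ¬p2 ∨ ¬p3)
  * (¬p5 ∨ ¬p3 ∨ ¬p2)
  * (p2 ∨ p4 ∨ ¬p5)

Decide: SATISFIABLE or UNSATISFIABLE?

p2 = True:
  p3 = True:
    propagation gives p1=False; an empty clause results — contradiction.
  p3 = False:
    propagation gives p1=True, p5=False, p4=True; an empty clause results — contradiction.
p2 = False:
  p5 = True:
    propagation gives p3=True; an empty clause results — contradiction.
  p5 = False:
    propagation gives p3=False; an empty clause results — contradiction.
Every branch closes, so no satisfying assignment exists.

UNSATISFIABLE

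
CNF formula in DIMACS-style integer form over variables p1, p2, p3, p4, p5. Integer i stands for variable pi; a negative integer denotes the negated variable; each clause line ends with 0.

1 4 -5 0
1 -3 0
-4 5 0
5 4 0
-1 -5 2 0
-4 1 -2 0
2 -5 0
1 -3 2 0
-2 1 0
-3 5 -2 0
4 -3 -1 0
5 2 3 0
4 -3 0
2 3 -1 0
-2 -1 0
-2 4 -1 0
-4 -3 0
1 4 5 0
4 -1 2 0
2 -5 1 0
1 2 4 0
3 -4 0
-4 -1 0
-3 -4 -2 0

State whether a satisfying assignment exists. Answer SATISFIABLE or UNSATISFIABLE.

UNSATISFIABLE

p1 = True:
  propagation gives p2=False, p5=False, p4=False; an empty clause results — contradiction.
p1 = False:
  propagation gives p3=False, p2=False, p5=False; an empty clause results — contradiction.
Every branch closes, so no satisfying assignment exists.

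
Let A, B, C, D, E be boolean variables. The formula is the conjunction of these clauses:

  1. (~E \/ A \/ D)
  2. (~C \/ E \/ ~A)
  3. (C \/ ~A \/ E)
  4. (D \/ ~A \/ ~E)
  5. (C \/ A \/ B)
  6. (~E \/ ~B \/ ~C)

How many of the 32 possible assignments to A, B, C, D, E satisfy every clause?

11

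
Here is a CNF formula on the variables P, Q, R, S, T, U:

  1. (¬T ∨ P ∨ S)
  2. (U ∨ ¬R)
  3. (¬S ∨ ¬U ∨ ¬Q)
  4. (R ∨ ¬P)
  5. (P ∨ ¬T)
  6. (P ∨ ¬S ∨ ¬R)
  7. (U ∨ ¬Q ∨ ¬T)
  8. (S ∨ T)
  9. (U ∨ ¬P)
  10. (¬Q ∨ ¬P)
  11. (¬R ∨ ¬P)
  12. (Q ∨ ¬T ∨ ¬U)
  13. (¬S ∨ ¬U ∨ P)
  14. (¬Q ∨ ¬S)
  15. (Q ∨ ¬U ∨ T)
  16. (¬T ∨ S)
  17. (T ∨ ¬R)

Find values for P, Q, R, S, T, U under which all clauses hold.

Try P = False.
  then T is forced to False.
  then S is forced to True.
  then R is forced to False.
  then U is forced to False.
  then Q is forced to False.

P = False  Q = False  R = False  S = True  T = False  U = False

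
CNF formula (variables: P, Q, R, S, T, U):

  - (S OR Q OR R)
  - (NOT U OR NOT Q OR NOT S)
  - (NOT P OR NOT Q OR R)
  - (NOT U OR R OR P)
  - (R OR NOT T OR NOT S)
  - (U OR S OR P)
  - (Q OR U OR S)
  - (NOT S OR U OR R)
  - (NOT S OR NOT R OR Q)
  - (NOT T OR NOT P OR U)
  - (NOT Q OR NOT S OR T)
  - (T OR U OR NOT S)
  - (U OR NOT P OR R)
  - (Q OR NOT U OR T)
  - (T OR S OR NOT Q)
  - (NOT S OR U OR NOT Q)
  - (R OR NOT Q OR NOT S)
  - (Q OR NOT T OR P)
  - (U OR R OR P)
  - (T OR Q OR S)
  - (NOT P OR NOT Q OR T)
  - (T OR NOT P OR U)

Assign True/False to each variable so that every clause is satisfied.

P=True  Q=False  R=True  S=False  T=True  U=True

Check each clause:
  1. (Q OR R OR S) — R is true.
  2. (NOT S OR NOT Q OR NOT U) — NOT S is true.
  3. (R OR NOT Q OR NOT P) — R is true.
  4. (NOT U OR P OR R) — P is true.
  5. (NOT S OR NOT T OR R) — R is true.
  6. (U OR P OR S) — P is true.
  7. (S OR Q OR U) — U is true.
  8. (NOT S OR U OR R) — R is true.
  9. (NOT R OR NOT S OR Q) — NOT S is true.
  10. (U OR NOT T OR NOT P) — U is true.
  11. (T OR NOT Q OR NOT S) — NOT S is true.
  12. (NOT S OR U OR T) — NOT S is true.
  13. (NOT P OR R OR U) — R is true.
  14. (Q OR T OR NOT U) — T is true.
  15. (NOT Q OR S OR T) — T is true.
  16. (U OR NOT S OR NOT Q) — NOT S is true.
  17. (NOT S OR NOT Q OR R) — R is true.
  18. (Q OR P OR NOT T) — P is true.
  19. (R OR P OR U) — P is true.
  20. (S OR T OR Q) — T is true.
  21. (NOT P OR NOT Q OR T) — T is true.
  22. (T OR U OR NOT P) — T is true.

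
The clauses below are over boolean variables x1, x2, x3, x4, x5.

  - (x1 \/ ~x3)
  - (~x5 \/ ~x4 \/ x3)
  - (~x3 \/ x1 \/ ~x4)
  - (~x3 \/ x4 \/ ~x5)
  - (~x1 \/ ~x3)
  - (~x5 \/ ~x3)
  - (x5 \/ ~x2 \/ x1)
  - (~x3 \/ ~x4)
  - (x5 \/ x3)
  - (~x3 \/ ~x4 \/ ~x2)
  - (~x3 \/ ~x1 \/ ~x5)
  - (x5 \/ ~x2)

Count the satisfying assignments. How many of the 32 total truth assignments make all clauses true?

The models are:
  x1=0 x2=0 x3=0 x4=0 x5=1
  x1=0 x2=1 x3=0 x4=0 x5=1
  x1=1 x2=0 x3=0 x4=0 x5=1
  x1=1 x2=1 x3=0 x4=0 x5=1
That's 4 in total.

4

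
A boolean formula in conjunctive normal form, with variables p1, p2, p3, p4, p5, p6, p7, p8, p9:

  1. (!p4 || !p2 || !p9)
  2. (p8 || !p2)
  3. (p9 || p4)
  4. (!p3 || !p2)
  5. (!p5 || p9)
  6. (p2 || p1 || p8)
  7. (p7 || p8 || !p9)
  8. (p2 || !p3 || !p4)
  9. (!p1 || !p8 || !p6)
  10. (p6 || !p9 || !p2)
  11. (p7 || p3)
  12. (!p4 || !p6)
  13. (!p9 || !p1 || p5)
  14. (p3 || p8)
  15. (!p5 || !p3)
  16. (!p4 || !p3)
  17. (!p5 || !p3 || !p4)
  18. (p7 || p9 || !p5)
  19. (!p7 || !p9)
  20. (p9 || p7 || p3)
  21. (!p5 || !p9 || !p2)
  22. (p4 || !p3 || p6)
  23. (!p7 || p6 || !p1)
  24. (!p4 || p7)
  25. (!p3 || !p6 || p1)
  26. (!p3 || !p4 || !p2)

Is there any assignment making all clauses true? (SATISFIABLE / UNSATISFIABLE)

SATISFIABLE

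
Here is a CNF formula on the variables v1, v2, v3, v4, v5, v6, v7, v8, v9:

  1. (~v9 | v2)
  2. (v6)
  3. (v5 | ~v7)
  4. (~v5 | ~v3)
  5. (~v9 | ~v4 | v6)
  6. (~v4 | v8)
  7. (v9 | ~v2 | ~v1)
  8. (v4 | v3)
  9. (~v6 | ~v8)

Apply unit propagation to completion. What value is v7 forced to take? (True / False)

False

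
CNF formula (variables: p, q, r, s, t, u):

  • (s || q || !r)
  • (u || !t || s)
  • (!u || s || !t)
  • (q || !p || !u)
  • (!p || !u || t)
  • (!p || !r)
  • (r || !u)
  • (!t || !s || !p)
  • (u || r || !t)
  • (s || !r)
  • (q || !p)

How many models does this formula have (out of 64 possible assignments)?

14

Split on u, then p.
  u=T, p=T: a clause becomes empty — 0.
  u=T, p=F: remaining (q,r,s,t) ∈ {(F,T,T,F); (F,T,T,T); (T,T,T,F); (T,T,T,T)} — 4.
  u=F, p=T: remaining (q,r,s,t) ∈ {(T,F,F,F); (T,F,T,F)} — 2.
  u=F, p=F: q free; 4 ways for (r,s,t) × 2^1 = 8.
Total: 0 + 4 + 2 + 8 = 14.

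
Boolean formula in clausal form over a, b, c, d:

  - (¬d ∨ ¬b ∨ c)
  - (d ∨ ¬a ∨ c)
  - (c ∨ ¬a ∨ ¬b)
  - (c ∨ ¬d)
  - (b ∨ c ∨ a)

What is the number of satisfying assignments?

Case analysis on c and a:
  c=T, a=T: remaining (b,d) ∈ {(F,F); (F,T); (T,F); (T,T)} — 4.
  c=T, a=F: remaining (b,d) ∈ {(F,F); (F,T); (T,F); (T,T)} — 4.
  c=F, a=T: a clause becomes empty — 0.
  c=F, a=F: remaining (b,d) ∈ {(T,F)} — 1.
Total: 4 + 4 + 0 + 1 = 9.

9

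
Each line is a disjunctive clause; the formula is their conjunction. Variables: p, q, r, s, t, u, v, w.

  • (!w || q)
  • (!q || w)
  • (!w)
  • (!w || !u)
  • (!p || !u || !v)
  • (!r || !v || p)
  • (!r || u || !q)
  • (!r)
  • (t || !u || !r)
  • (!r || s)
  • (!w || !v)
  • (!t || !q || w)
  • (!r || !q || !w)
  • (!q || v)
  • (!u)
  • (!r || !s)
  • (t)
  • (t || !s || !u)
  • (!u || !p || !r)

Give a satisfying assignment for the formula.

p=T  q=F  r=F  s=F  t=T  u=F  v=T  w=F

The clause (!w) is unit: w must be False.
(!q) is a unit clause, so q = False.
Unit propagation: (!r) forces r = False.
The clause (!u) is unit: u must be False.
The clause (t) is unit: t must be True.
p, s, v are now unconstrained; take p = True, s = False, v = True.
Every clause has at least one true literal under this assignment.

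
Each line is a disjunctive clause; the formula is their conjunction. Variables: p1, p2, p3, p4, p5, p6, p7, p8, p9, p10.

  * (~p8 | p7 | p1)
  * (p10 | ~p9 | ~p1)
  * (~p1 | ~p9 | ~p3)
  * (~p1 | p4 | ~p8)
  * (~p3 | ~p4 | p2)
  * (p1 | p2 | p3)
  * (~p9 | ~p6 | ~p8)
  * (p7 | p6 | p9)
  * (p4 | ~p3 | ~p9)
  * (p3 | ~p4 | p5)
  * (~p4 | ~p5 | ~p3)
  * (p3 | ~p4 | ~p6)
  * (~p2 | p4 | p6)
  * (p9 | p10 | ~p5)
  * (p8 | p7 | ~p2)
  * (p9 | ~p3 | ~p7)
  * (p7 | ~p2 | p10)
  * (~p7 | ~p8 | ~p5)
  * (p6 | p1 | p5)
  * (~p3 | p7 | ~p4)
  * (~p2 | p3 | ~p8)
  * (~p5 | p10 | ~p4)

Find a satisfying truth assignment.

p1 = True, p2 = False, p3 = True, p4 = False, p5 = True, p6 = True, p7 = False, p8 = False, p9 = False, p10 = True

p10 occurs only positively in the remaining clauses — set p10 = True.
Branch on p1: take p1 = True.
For the remaining variables, p2 = False, p3 = True, p4 = False, p5 = True, p6 = True, p7 = False, p8 = False, p9 = False works.
Every clause has at least one true literal under this assignment.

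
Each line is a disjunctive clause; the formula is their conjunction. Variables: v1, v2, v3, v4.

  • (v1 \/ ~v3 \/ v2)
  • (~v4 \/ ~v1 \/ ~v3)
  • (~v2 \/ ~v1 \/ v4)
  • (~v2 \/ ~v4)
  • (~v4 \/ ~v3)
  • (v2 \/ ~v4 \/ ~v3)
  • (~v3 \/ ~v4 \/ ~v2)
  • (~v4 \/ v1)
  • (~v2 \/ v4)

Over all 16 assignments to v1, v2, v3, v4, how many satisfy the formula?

The models are:
  v1=F v2=F v3=F v4=F
  v1=T v2=F v3=F v4=F
  v1=T v2=F v3=F v4=T
  v1=T v2=F v3=T v4=F
That's 4 in total.

4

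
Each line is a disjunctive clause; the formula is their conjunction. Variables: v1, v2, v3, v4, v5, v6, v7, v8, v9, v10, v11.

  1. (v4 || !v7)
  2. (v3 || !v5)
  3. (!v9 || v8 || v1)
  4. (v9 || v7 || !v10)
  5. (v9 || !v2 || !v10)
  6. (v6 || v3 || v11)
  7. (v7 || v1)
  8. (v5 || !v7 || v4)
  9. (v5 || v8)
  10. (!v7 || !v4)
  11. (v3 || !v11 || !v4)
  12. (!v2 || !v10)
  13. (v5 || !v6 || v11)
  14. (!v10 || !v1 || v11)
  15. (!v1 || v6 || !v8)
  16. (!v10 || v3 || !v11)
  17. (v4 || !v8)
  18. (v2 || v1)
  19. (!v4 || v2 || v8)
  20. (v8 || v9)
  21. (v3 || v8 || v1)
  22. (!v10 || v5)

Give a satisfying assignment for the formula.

v1=1, v2=1, v3=1, v4=1, v5=1, v6=1, v7=0, v8=0, v9=1, v10=0, v11=0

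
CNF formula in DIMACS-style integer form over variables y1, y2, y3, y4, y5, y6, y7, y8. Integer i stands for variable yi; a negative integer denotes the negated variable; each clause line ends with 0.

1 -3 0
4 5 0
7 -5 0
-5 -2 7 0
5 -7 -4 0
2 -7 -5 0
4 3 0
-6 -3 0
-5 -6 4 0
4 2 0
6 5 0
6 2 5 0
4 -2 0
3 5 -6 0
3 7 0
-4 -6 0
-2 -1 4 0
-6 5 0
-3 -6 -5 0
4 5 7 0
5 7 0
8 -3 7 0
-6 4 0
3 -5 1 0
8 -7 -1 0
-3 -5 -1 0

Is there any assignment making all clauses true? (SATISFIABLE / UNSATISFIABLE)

Pure literal: y8 appears only positively; assign y8 = True.
Branch on y1: take y1 = True.
The remaining clauses are satisfied by y2 = True, y3 = False, y4 = True, y5 = True, y6 = False, y7 = True.
So y1 = 1, y2 = 1, y3 = 0, y4 = 1, y5 = 1, y6 = 0, y7 = 1, y8 = 1 is a satisfying assignment.

SATISFIABLE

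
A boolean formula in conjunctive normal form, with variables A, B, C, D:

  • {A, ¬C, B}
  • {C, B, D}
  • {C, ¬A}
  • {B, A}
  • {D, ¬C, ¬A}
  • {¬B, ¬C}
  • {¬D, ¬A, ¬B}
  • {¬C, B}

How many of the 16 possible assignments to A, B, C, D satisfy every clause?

2

The models are:
  A=0 B=1 C=0 D=0
  A=0 B=1 C=0 D=1
That's 2 in total.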